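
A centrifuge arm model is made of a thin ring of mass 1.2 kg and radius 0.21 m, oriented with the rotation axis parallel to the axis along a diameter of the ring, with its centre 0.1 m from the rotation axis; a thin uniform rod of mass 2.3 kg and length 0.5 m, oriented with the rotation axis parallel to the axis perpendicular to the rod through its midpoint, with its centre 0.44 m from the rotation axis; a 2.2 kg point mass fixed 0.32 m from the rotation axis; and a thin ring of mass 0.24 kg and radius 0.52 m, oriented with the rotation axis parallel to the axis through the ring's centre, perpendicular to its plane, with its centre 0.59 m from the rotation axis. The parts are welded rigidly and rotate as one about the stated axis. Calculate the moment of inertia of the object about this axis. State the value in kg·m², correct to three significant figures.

Thin ring: I_cm = (1/2)MR² = (1/2)(1.2)(0.21)² = 0.02646 kg·m²; centre at d = 0.1 m, so I = I_cm + Md² gives I = 0.02646 + (1.2)(0.1)² = 0.03846 kg·m².
Thin rod: I_cm = (1/12)ML² = (1/12)(2.3)(0.5)² = 0.047917 kg·m²; centre at d = 0.44 m, so I = I_cm + Md² gives I = 0.047917 + (2.3)(0.44)² = 0.4932 kg·m².
Point mass: I_cm = 0; centre at d = 0.32 m, so I = I_cm + Md² gives I = 0 + (2.2)(0.32)² = 0.22528 kg·m².
Thin ring: I_cm = MR² = (0.24)(0.52)² = 0.064896 kg·m²; centre at d = 0.59 m, so I = I_cm + Md² gives I = 0.064896 + (0.24)(0.59)² = 0.14844 kg·m².
Total I = 0.03846 + 0.4932 + 0.22528 + 0.14844 = 0.90538 kg·m².

0.905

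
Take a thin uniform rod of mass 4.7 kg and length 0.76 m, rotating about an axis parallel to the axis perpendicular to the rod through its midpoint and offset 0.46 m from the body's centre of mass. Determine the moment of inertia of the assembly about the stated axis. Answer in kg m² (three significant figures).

1.22

I_cm = (1/12)ML² = (1/12)(4.7)(0.76)² = 0.22623 kg m²; centre at d = 0.46 m, so the parallel axis theorem gives I = 0.22623 + (4.7)(0.46)² = 1.2207 kg m².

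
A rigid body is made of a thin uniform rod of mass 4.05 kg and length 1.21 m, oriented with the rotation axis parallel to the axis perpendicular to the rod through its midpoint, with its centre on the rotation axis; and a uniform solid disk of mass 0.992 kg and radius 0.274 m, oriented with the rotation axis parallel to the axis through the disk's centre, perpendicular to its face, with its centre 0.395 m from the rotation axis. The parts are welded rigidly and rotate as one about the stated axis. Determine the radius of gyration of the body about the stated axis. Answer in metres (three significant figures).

Thin rod: I_cm = (1/12)ML² = (1/12)(4.05)(1.21)² = 0.49413 kg m²; axis through the centre, so I = 0.49413 kg m².
Solid disk: I_cm = (1/2)MR² = (1/2)(0.992)(0.274)² = 0.037238 kg m²; centre at d = 0.395 m, so I = I_cm + Md² gives I = 0.037238 + (0.992)(0.395)² = 0.19201 kg m².
Total I = 0.68615 kg m²; total mass M = 5.042 kg.
k = √(I/M) = √(0.68615/5.042) = 0.3689 m.

0.369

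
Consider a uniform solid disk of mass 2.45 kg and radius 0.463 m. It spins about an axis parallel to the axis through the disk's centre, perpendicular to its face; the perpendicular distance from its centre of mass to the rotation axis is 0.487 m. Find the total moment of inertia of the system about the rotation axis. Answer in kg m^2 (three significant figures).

0.844

I_cm = (1/2)MR² = (1/2)(2.45)(0.463)² = 0.2626 kg m^2; centre at d = 0.487 m, so I = I_cm + Md² gives I = 0.2626 + (2.45)(0.487)² = 0.84367 kg m^2.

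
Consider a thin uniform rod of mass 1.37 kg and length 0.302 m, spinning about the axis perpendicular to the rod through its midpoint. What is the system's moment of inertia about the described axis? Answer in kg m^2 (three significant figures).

I_cm = (1/12)ML² = (1/12)(1.37)(0.302)² = 0.010412 kg m^2; axis through the centre, so I = 0.010412 kg m^2.

0.0104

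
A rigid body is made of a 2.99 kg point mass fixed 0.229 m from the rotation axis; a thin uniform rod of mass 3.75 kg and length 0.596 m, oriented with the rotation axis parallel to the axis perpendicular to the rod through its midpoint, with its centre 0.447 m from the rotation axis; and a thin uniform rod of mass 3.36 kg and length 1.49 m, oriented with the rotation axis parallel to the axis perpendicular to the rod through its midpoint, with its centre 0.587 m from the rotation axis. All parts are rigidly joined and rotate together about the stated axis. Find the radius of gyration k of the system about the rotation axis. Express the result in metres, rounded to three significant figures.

0.526

Point mass: I_cm = 0; centre at d = 0.229 m, so the parallel axis theorem gives I = 0 + (2.99)(0.229)² = 0.1568 kg·m².
Thin rod: I_cm = (1/12)ML² = (1/12)(3.75)(0.596)² = 0.111 kg·m²; centre at d = 0.447 m, so the parallel axis theorem gives I = 0.111 + (3.75)(0.447)² = 0.86029 kg·m².
Thin rod: I_cm = (1/12)ML² = (1/12)(3.36)(1.49)² = 0.62163 kg·m²; centre at d = 0.587 m, so the parallel axis theorem gives I = 0.62163 + (3.36)(0.587)² = 1.7794 kg·m².
Total I = 2.7965 kg·m²; total mass M = 10.1 kg.
k = √(I/M) = √(2.7965/10.1) = 0.52619 m.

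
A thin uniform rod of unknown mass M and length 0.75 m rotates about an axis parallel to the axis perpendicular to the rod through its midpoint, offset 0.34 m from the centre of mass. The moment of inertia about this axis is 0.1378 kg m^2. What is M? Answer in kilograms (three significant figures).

I = I_cm + Md² = (1/12)ML² + Md² = M·[0.0833333·(0.75)² + (0.34)²] = M·0.16248.
So M = 0.1378 / 0.16248 = 0.84813 kg.

0.848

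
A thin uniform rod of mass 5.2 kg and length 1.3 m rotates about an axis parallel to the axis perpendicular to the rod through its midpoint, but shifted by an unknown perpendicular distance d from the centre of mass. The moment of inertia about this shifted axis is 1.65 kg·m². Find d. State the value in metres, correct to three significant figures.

About the centre-of-mass axis, I_cm = (1/12)ML² = (1/12)(5.2)(1.3)² = 0.73233 kg·m².
Parallel axis theorem: I = I_cm + Md², so Md² = 1.65 − 0.73233 = 0.91767 kg·m².
d = √(0.91767 / 5.2) = 0.42009 m.

0.420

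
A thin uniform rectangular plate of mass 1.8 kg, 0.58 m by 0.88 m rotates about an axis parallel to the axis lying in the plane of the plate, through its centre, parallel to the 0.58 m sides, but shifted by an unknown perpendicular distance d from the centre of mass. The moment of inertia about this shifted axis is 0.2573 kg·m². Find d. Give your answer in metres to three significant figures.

0.280

About the centre-of-mass axis, I_cm = (1/12)Mb² = (1/12)(1.8)(0.88)² = 0.11616 kg·m².
Parallel axis theorem: I = I_cm + Md², so Md² = 0.2573 − 0.11616 = 0.14114 kg·m².
d = √(0.14114 / 1.8) = 0.28002 m.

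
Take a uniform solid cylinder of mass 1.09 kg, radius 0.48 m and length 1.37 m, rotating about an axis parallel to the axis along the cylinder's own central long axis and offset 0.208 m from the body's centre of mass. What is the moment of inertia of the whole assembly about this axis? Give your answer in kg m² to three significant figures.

I_cm = (1/2)MR² = (1/2)(1.09)(0.48)² = 0.12557 kg m²; centre at d = 0.208 m, so I = I_cm + Md² gives I = 0.12557 + (1.09)(0.208)² = 0.17273 kg m².

0.173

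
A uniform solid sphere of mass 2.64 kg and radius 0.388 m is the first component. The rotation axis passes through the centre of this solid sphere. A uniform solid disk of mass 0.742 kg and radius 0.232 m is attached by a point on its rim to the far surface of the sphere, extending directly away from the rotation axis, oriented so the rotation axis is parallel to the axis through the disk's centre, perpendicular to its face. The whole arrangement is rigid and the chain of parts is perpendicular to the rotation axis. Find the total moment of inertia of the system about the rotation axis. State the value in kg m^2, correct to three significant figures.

0.464

Solid sphere: I_cm = (2/5)MR² = (2/5)(2.64)(0.388)² = 0.15897 kg m^2; axis through the centre, so I = 0.15897 kg m^2.
Solid disk: I_cm = (1/2)MR² = (1/2)(0.742)(0.232)² = 0.019969 kg m^2; centre at d = 0.388 + 0.232 = 0.62 m, so I = I_cm + Md² gives I = 0.019969 + (0.742)(0.62)² = 0.30519 kg m^2.
Total I = 0.15897 + 0.30519 = 0.46417 kg m^2.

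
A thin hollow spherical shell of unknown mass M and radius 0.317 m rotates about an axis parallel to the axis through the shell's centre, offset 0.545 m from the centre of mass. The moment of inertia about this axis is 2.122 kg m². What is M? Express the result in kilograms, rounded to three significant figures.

5.83

I = I_cm + Md² = (2/3)MR² + Md² = M·[0.666667·(0.317)² + (0.545)²] = M·0.36402.
So M = 2.122 / 0.36402 = 5.8294 kg.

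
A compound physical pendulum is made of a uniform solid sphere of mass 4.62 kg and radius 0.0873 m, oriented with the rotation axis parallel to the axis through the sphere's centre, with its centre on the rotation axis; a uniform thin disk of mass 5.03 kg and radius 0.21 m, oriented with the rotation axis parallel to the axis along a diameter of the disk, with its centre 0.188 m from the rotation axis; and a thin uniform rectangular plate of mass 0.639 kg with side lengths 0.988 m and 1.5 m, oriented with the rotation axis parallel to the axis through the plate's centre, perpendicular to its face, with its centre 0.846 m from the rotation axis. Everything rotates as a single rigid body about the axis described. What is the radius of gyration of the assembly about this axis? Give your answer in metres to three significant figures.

Solid sphere: I_cm = (2/5)MR² = (2/5)(4.62)(0.0873)² = 0.014084 kg m²; axis through the centre, so I = 0.014084 kg m².
Thin disk: I_cm = (1/4)MR² = (1/4)(5.03)(0.21)² = 0.055456 kg m²; centre at d = 0.188 m, so I = I_cm + Md² gives I = 0.055456 + (5.03)(0.188)² = 0.23324 kg m².
Rectangular plate: I_cm = (1/12)M(a²+b²) = (1/12)(0.639)[(0.988)² + (1.5)²] = 0.17179 kg m²; centre at d = 0.846 m, so I = I_cm + Md² gives I = 0.17179 + (0.639)(0.846)² = 0.62913 kg m².
Total I = 0.87645 kg m²; total mass M = 10.289 kg.
k = √(I/M) = √(0.87645/10.289) = 0.29186 m.

0.292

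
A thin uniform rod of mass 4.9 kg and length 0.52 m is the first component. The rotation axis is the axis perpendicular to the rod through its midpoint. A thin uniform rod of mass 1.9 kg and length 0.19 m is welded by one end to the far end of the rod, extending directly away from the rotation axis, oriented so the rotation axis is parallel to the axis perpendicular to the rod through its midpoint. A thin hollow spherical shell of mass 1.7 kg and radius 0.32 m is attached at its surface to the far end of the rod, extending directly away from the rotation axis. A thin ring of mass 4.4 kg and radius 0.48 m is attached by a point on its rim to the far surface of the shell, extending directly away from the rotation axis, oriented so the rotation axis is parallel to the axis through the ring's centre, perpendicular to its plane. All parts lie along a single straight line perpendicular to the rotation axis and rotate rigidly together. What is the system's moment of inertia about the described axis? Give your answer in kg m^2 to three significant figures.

13.3

Thin rod: I_cm = (1/12)ML² = (1/12)(4.9)(0.52)² = 0.11041 kg m^2; axis through the centre, so I = 0.11041 kg m^2.
Thin rod: I_cm = (1/12)ML² = (1/12)(1.9)(0.19)² = 0.0057158 kg m^2; centre at d = 0.26 + 0.095 = 0.355 m, so the parallel axis theorem gives I = 0.0057158 + (1.9)(0.355)² = 0.24516 kg m^2.
Spherical shell: I_cm = (2/3)MR² = (2/3)(1.7)(0.32)² = 0.11605 kg m^2; centre at d = 0.26 + 0.095 + 0.095 + 0.32 = 0.77 m, so the parallel axis theorem gives I = 0.11605 + (1.7)(0.77)² = 1.124 kg m^2.
Thin ring: I_cm = MR² = (4.4)(0.48)² = 1.0138 kg m^2; centre at d = 0.26 + 0.095 + 0.095 + 0.32 + 0.32 + 0.48 = 1.57 m, so the parallel axis theorem gives I = 1.0138 + (4.4)(1.57)² = 11.859 kg m^2.
Total I = 0.11041 + 0.24516 + 1.124 + 11.859 = 13.339 kg m^2.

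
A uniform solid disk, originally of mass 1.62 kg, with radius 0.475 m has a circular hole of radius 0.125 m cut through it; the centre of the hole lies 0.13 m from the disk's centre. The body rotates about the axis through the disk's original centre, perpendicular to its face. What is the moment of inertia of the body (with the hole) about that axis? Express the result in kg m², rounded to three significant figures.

0.180

Unpierced body about its centre: I₀ = (1/2)MR² = (1/2)(1.62)(0.475)² = 0.18276 kg m².
The removed disk has mass m = M·(r/R)² = (1.62)(0.125/0.475)² = 0.11219 kg (same uniform areal density).
Its moment of inertia about the rotation axis (parallel-axis theorem): I_hole = (1/2)mr² + md² = (1/2)(0.11219)(0.125)² + (0.11219)(0.13)² = 0.0027725 kg m².
Treating the hole as negative mass, I = I₀ − I_hole = 0.18276 − 0.0027725 = 0.17998 kg m².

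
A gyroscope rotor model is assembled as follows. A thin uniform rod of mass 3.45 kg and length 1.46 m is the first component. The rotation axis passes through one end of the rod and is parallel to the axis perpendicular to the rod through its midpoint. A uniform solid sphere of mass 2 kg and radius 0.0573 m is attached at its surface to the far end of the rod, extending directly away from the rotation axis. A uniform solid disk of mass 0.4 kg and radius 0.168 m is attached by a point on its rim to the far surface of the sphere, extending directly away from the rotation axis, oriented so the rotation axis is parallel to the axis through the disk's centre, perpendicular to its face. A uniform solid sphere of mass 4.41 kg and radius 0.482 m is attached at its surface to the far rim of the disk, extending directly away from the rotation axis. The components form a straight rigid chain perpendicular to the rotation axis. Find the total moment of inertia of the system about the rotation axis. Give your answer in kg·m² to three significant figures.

Thin rod: I_cm = (1/12)ML² = (1/12)(3.45)(1.46)² = 0.61283 kg·m²; centre at d = 0.73 m, so I = I_cm + Md² gives I = 0.61283 + (3.45)(0.73)² = 2.4513 kg·m².
Solid sphere: I_cm = (2/5)MR² = (2/5)(2)(0.0573)² = 0.0026266 kg·m²; centre at d = 0.73 + 0.73 + 0.0573 = 1.5173 m, so I = I_cm + Md² gives I = 0.0026266 + (2)(1.5173)² = 4.607 kg·m².
Solid disk: I_cm = (1/2)MR² = (1/2)(0.4)(0.168)² = 0.0056448 kg·m²; centre at d = 0.73 + 0.73 + 0.0573 + 0.0573 + 0.168 = 1.7426 m, so I = I_cm + Md² gives I = 0.0056448 + (0.4)(1.7426)² = 1.2203 kg·m².
Solid sphere: I_cm = (2/5)MR² = (2/5)(4.41)(0.482)² = 0.40982 kg·m²; centre at d = 0.73 + 0.73 + 0.0573 + 0.0573 + 0.168 + 0.168 + 0.482 = 2.3926 m, so I = I_cm + Md² gives I = 0.40982 + (4.41)(2.3926)² = 25.655 kg·m².
Total I = 2.4513 + 4.607 + 1.2203 + 25.655 = 33.934 kg·m².

33.9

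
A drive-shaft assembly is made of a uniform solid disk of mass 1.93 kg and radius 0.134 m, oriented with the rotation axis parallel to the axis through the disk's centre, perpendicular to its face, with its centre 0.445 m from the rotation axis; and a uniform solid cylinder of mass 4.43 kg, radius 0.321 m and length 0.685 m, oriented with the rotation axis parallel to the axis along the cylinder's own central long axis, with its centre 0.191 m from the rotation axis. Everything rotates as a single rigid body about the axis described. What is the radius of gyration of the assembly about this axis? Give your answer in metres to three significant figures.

0.352

Solid disk: I_cm = (1/2)MR² = (1/2)(1.93)(0.134)² = 0.017328 kg m²; centre at d = 0.445 m, so I = I_cm + Md² gives I = 0.017328 + (1.93)(0.445)² = 0.39952 kg m².
Solid cylinder: I_cm = (1/2)MR² = (1/2)(4.43)(0.321)² = 0.22824 kg m²; centre at d = 0.191 m, so I = I_cm + Md² gives I = 0.22824 + (4.43)(0.191)² = 0.38985 kg m².
Total I = 0.78936 kg m²; total mass M = 6.36 kg.
k = √(I/M) = √(0.78936/6.36) = 0.3523 m.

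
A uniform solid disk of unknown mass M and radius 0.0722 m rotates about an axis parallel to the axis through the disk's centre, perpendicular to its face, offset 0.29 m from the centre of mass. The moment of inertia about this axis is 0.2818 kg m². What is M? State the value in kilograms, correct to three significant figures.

I = I_cm + Md² = (1/2)MR² + Md² = M·[0.5·(0.0722)² + (0.29)²] = M·0.086706.
So M = 0.2818 / 0.086706 = 3.25 kg.

3.25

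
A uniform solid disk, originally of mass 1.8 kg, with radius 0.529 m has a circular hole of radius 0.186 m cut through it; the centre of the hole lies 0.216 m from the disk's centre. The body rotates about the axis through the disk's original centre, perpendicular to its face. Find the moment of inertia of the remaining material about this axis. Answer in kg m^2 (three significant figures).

Unpierced body about its centre: I₀ = (1/2)MR² = (1/2)(1.8)(0.529)² = 0.25186 kg m^2.
The removed disk has mass m = M·(r/R)² = (1.8)(0.186/0.529)² = 0.22253 kg (same uniform areal density).
Its moment of inertia about the rotation axis (parallel-axis theorem): I_hole = (1/2)mr² + md² = (1/2)(0.22253)(0.186)² + (0.22253)(0.216)² = 0.014232 kg m^2.
Treating the hole as negative mass, I = I₀ − I_hole = 0.25186 − 0.014232 = 0.23763 kg m^2.

0.238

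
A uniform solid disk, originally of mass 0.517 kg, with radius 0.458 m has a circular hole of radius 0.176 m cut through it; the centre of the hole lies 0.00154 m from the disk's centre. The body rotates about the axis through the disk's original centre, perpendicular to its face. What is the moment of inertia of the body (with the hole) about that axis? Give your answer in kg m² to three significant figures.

Unpierced body about its centre: I₀ = (1/2)MR² = (1/2)(0.517)(0.458)² = 0.054224 kg m².
The removed disk has mass m = M·(r/R)² = (0.517)(0.176/0.458)² = 0.076346 kg (same uniform areal density).
Its moment of inertia about the rotation axis (parallel-axis theorem): I_hole = (1/2)mr² + md² = (1/2)(0.076346)(0.176)² + (0.076346)(0.00154)² = 0.0011826 kg m².
Treating the hole as negative mass, I = I₀ − I_hole = 0.054224 − 0.0011826 = 0.053041 kg m².

0.0530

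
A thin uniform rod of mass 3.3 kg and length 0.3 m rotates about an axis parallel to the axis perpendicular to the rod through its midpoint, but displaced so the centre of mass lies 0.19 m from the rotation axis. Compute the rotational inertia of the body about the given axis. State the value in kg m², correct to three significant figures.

0.144

I_cm = (1/12)ML² = (1/12)(3.3)(0.3)² = 0.02475 kg m²; centre at d = 0.19 m, so I = I_cm + Md² gives I = 0.02475 + (3.3)(0.19)² = 0.14388 kg m².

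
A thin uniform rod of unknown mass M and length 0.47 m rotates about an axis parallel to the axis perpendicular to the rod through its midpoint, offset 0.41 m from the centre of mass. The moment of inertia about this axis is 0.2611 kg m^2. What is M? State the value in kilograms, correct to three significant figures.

1.40

I = I_cm + Md² = (1/12)ML² + Md² = M·[0.0833333·(0.47)² + (0.41)²] = M·0.18651.
So M = 0.2611 / 0.18651 = 1.3999 kg.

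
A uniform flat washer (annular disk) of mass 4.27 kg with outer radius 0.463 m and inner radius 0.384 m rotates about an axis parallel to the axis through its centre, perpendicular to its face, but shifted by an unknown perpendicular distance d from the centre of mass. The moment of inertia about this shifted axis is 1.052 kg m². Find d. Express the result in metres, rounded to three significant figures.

0.256

About the centre-of-mass axis, I_cm = (1/2)M(R²+r²) = (1/2)(4.27)[(0.463)² + (0.384)²] = 0.7725 kg m².
Parallel axis theorem: I = I_cm + Md², so Md² = 1.052 − 0.7725 = 0.2795 kg m².
d = √(0.2795 / 4.27) = 0.25585 m.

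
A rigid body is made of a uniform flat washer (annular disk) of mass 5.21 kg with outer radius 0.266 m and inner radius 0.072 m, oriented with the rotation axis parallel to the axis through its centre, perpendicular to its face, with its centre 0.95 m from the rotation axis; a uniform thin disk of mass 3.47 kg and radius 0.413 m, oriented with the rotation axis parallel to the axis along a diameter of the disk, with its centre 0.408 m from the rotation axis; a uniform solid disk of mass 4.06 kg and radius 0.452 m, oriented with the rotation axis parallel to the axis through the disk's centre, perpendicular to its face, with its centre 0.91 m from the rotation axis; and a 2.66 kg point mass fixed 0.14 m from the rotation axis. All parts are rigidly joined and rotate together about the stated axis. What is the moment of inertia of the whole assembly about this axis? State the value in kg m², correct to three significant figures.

Annular disk: I_cm = (1/2)M(R²+r²) = (1/2)(5.21)[(0.266)² + (0.072)²] = 0.19782 kg m²; centre at d = 0.95 m, so I = I_cm + Md² gives I = 0.19782 + (5.21)(0.95)² = 4.8998 kg m².
Thin disk: I_cm = (1/4)MR² = (1/4)(3.47)(0.413)² = 0.14797 kg m²; centre at d = 0.408 m, so I = I_cm + Md² gives I = 0.14797 + (3.47)(0.408)² = 0.7256 kg m².
Solid disk: I_cm = (1/2)MR² = (1/2)(4.06)(0.452)² = 0.41474 kg m²; centre at d = 0.91 m, so I = I_cm + Md² gives I = 0.41474 + (4.06)(0.91)² = 3.7768 kg m².
Point mass: I_cm = 0; centre at d = 0.14 m, so I = I_cm + Md² gives I = 0 + (2.66)(0.14)² = 0.052136 kg m².
Total I = 4.8998 + 0.7256 + 3.7768 + 0.052136 = 9.4544 kg m².

9.45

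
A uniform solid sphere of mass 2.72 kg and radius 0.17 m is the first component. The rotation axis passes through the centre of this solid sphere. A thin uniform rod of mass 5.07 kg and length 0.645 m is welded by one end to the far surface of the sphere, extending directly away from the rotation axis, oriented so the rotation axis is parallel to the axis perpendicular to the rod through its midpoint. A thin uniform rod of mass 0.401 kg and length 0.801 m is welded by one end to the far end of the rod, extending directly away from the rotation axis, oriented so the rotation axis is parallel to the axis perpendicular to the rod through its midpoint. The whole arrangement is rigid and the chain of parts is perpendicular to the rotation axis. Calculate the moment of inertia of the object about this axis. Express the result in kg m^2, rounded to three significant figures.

Solid sphere: I_cm = (2/5)MR² = (2/5)(2.72)(0.17)² = 0.031443 kg m^2; axis through the centre, so I = 0.031443 kg m^2.
Thin rod: I_cm = (1/12)ML² = (1/12)(5.07)(0.645)² = 0.17577 kg m^2; centre at d = 0.17 + 0.3225 = 0.4925 m, so I = I_cm + Md² gives I = 0.17577 + (5.07)(0.4925)² = 1.4055 kg m^2.
Thin rod: I_cm = (1/12)ML² = (1/12)(0.401)(0.801)² = 0.02144 kg m^2; centre at d = 0.17 + 0.3225 + 0.3225 + 0.4005 = 1.2155 m, so I = I_cm + Md² gives I = 0.02144 + (0.401)(1.2155)² = 0.61389 kg m^2.
Total I = 0.031443 + 1.4055 + 0.61389 = 2.0509 kg m^2.

2.05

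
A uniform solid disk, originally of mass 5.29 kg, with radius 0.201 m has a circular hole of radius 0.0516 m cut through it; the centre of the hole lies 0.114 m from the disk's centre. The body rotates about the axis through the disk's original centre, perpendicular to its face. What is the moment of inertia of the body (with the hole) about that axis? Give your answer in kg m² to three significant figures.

0.102

Unpierced body about its centre: I₀ = (1/2)MR² = (1/2)(5.29)(0.201)² = 0.10686 kg m².
The removed disk has mass m = M·(r/R)² = (5.29)(0.0516/0.201)² = 0.34863 kg (same uniform areal density).
Its moment of inertia about the rotation axis (parallel-axis theorem): I_hole = (1/2)mr² + md² = (1/2)(0.34863)(0.0516)² + (0.34863)(0.114)² = 0.0049949 kg m².
Treating the hole as negative mass, I = I₀ − I_hole = 0.10686 − 0.0049949 = 0.10187 kg m².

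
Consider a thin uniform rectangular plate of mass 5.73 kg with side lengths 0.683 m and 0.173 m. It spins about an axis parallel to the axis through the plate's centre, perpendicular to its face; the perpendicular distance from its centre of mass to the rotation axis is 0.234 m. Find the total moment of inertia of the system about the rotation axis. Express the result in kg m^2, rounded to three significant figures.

0.551

I_cm = (1/12)M(a²+b²) = (1/12)(5.73)[(0.683)² + (0.173)²] = 0.23704 kg m^2; centre at d = 0.234 m, so I = I_cm + Md² gives I = 0.23704 + (5.73)(0.234)² = 0.55079 kg m^2.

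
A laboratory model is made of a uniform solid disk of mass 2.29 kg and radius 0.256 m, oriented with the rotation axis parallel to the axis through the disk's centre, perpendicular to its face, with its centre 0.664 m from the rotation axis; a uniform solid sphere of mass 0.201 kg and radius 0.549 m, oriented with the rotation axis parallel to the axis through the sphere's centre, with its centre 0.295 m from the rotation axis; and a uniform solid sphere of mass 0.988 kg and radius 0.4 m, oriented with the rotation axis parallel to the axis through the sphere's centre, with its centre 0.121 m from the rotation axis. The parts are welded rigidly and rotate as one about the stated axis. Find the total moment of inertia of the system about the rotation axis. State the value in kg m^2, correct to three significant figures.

1.20

Solid disk: I_cm = (1/2)MR² = (1/2)(2.29)(0.256)² = 0.075039 kg m^2; centre at d = 0.664 m, so I = I_cm + Md² gives I = 0.075039 + (2.29)(0.664)² = 1.0847 kg m^2.
Solid sphere: I_cm = (2/5)MR² = (2/5)(0.201)(0.549)² = 0.024233 kg m^2; centre at d = 0.295 m, so I = I_cm + Md² gives I = 0.024233 + (0.201)(0.295)² = 0.041725 kg m^2.
Solid sphere: I_cm = (2/5)MR² = (2/5)(0.988)(0.4)² = 0.063232 kg m^2; centre at d = 0.121 m, so I = I_cm + Md² gives I = 0.063232 + (0.988)(0.121)² = 0.077697 kg m^2.
Total I = 1.0847 + 0.041725 + 0.077697 = 1.2041 kg m^2.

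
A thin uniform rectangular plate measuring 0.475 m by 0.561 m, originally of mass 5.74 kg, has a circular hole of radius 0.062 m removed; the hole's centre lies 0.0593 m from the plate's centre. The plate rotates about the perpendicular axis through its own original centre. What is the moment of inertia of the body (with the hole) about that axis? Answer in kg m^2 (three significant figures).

0.257

Unpierced body about its centre: I₀ = (1/12)M(a²+b²) = (1/12)(5.74)[(0.475)² + (0.561)²] = 0.25847 kg m^2.
The removed disk has mass m = M·πr²/(ab) = (5.74)·π(0.062)²/(0.475·0.561) = 0.26013 kg (same uniform areal density).
Its moment of inertia about the rotation axis (parallel-axis theorem): I_hole = (1/2)mr² + md² = (1/2)(0.26013)(0.062)² + (0.26013)(0.0593)² = 0.0014147 kg m^2.
Treating the hole as negative mass, I = I₀ − I_hole = 0.25847 − 0.0014147 = 0.25705 kg m^2.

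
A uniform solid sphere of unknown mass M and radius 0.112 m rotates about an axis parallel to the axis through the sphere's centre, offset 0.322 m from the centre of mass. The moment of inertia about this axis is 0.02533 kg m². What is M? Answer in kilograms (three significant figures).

0.233

I = I_cm + Md² = (2/5)MR² + Md² = M·[0.4·(0.112)² + (0.322)²] = M·0.1087.
So M = 0.02533 / 0.1087 = 0.23302 kg.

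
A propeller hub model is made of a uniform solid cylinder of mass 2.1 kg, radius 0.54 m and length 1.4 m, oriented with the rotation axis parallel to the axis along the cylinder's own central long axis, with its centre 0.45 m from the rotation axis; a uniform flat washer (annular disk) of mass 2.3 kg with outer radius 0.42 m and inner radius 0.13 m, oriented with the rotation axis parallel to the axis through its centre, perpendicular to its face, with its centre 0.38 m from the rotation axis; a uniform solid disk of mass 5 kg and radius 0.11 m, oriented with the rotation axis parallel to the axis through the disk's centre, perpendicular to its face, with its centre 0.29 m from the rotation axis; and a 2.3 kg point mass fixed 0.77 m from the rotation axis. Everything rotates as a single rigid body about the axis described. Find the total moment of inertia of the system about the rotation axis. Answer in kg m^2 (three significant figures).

Solid cylinder: I_cm = (1/2)MR² = (1/2)(2.1)(0.54)² = 0.30618 kg m^2; centre at d = 0.45 m, so the parallel axis theorem gives I = 0.30618 + (2.1)(0.45)² = 0.73143 kg m^2.
Annular disk: I_cm = (1/2)M(R²+r²) = (1/2)(2.3)[(0.42)² + (0.13)²] = 0.22229 kg m^2; centre at d = 0.38 m, so the parallel axis theorem gives I = 0.22229 + (2.3)(0.38)² = 0.55441 kg m^2.
Solid disk: I_cm = (1/2)MR² = (1/2)(5)(0.11)² = 0.03025 kg m^2; centre at d = 0.29 m, so the parallel axis theorem gives I = 0.03025 + (5)(0.29)² = 0.45075 kg m^2.
Point mass: I_cm = 0; centre at d = 0.77 m, so the parallel axis theorem gives I = 0 + (2.3)(0.77)² = 1.3637 kg m^2.
Total I = 0.73143 + 0.55441 + 0.45075 + 1.3637 = 3.1003 kg m^2.

3.10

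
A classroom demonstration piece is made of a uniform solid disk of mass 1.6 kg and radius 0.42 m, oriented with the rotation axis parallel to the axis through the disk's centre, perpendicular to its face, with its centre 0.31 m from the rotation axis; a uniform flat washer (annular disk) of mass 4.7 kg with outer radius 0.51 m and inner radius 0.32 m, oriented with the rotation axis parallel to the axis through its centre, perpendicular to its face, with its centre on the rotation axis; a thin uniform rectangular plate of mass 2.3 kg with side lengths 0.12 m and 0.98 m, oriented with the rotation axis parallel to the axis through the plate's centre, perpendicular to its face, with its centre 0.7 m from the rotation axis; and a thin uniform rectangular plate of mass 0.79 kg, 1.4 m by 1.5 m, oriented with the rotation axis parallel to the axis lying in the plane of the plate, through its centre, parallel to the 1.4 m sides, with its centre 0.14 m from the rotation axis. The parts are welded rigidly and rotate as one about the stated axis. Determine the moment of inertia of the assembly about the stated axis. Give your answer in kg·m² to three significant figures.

2.62

Solid disk: I_cm = (1/2)MR² = (1/2)(1.6)(0.42)² = 0.14112 kg·m²; centre at d = 0.31 m, so the parallel axis theorem gives I = 0.14112 + (1.6)(0.31)² = 0.29488 kg·m².
Annular disk: I_cm = (1/2)M(R²+r²) = (1/2)(4.7)[(0.51)² + (0.32)²] = 0.85188 kg·m²; axis through the centre, so I = 0.85188 kg·m².
Rectangular plate: I_cm = (1/12)M(a²+b²) = (1/12)(2.3)[(0.12)² + (0.98)²] = 0.18684 kg·m²; centre at d = 0.7 m, so the parallel axis theorem gives I = 0.18684 + (2.3)(0.7)² = 1.3138 kg·m².
Rectangular plate: I_cm = (1/12)Mb² = (1/12)(0.79)(1.5)² = 0.14812 kg·m²; centre at d = 0.14 m, so the parallel axis theorem gives I = 0.14812 + (0.79)(0.14)² = 0.16361 kg·m².
Total I = 0.29488 + 0.85188 + 1.3138 + 0.16361 = 2.6242 kg·m².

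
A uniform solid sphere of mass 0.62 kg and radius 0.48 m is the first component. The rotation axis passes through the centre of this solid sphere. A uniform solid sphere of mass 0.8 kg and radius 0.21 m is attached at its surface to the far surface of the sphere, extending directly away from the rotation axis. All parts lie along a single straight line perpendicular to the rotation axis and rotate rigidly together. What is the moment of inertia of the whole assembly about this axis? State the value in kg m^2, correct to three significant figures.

Solid sphere: I_cm = (2/5)MR² = (2/5)(0.62)(0.48)² = 0.057139 kg m^2; axis through the centre, so I = 0.057139 kg m^2.
Solid sphere: I_cm = (2/5)MR² = (2/5)(0.8)(0.21)² = 0.014112 kg m^2; centre at d = 0.48 + 0.21 = 0.69 m, so the parallel axis theorem gives I = 0.014112 + (0.8)(0.69)² = 0.39499 kg m^2.
Total I = 0.057139 + 0.39499 = 0.45213 kg m^2.

0.452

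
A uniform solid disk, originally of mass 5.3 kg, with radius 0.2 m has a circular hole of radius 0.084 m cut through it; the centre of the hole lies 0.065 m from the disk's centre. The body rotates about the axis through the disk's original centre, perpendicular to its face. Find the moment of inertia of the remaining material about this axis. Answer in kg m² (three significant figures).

0.0988

Unpierced body about its centre: I₀ = (1/2)MR² = (1/2)(5.3)(0.2)² = 0.106 kg m².
The removed disk has mass m = M·(r/R)² = (5.3)(0.084/0.2)² = 0.93492 kg (same uniform areal density).
Its moment of inertia about the rotation axis (parallel-axis theorem): I_hole = (1/2)mr² + md² = (1/2)(0.93492)(0.084)² + (0.93492)(0.065)² = 0.0072484 kg m².
Treating the hole as negative mass, I = I₀ − I_hole = 0.106 − 0.0072484 = 0.098752 kg m².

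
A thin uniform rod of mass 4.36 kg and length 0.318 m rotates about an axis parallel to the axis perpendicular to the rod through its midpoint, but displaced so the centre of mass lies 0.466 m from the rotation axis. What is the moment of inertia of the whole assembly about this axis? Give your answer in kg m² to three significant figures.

0.984

I_cm = (1/12)ML² = (1/12)(4.36)(0.318)² = 0.036742 kg m²; centre at d = 0.466 m, so the parallel axis theorem gives I = 0.036742 + (4.36)(0.466)² = 0.98354 kg m².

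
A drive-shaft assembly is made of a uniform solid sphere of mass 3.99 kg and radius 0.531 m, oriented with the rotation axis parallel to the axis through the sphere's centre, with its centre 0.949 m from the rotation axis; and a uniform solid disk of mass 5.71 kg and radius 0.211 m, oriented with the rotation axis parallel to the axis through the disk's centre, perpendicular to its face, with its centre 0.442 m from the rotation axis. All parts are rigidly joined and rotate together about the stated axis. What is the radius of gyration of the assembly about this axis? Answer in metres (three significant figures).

0.738

Solid sphere: I_cm = (2/5)MR² = (2/5)(3.99)(0.531)² = 0.45001 kg·m²; centre at d = 0.949 m, so the parallel axis theorem gives I = 0.45001 + (3.99)(0.949)² = 4.0434 kg·m².
Solid disk: I_cm = (1/2)MR² = (1/2)(5.71)(0.211)² = 0.12711 kg·m²; centre at d = 0.442 m, so the parallel axis theorem gives I = 0.12711 + (5.71)(0.442)² = 1.2426 kg·m².
Total I = 5.286 kg·m²; total mass M = 9.7 kg.
k = √(I/M) = √(5.286/9.7) = 0.73821 m.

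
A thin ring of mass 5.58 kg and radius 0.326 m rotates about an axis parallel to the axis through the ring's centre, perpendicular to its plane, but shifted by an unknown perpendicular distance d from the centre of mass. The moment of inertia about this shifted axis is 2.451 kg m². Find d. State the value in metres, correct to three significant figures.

About the centre-of-mass axis, I_cm = MR² = (5.58)(0.326)² = 0.59302 kg m².
Parallel axis theorem: I = I_cm + Md², so Md² = 2.451 − 0.59302 = 1.858 kg m².
d = √(1.858 / 5.58) = 0.57704 m.

0.577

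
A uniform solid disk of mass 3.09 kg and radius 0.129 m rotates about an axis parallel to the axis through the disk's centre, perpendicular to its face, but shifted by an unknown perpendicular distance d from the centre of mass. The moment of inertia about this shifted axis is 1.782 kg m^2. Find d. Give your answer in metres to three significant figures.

0.754

About the centre-of-mass axis, I_cm = (1/2)MR² = (1/2)(3.09)(0.129)² = 0.02571 kg m^2.
Parallel axis theorem: I = I_cm + Md², so Md² = 1.782 − 0.02571 = 1.7563 kg m^2.
d = √(1.7563 / 3.09) = 0.75391 m.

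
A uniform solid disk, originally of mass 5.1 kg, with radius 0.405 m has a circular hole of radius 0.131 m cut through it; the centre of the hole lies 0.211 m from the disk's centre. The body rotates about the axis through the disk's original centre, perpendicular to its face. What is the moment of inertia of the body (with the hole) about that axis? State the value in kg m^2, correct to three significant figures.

Unpierced body about its centre: I₀ = (1/2)MR² = (1/2)(5.1)(0.405)² = 0.41826 kg m^2.
The removed disk has mass m = M·(r/R)² = (5.1)(0.131/0.405)² = 0.53358 kg (same uniform areal density).
Its moment of inertia about the rotation axis (parallel-axis theorem): I_hole = (1/2)mr² + md² = (1/2)(0.53358)(0.131)² + (0.53358)(0.211)² = 0.028334 kg m^2.
Treating the hole as negative mass, I = I₀ − I_hole = 0.41826 − 0.028334 = 0.38993 kg m^2.

0.390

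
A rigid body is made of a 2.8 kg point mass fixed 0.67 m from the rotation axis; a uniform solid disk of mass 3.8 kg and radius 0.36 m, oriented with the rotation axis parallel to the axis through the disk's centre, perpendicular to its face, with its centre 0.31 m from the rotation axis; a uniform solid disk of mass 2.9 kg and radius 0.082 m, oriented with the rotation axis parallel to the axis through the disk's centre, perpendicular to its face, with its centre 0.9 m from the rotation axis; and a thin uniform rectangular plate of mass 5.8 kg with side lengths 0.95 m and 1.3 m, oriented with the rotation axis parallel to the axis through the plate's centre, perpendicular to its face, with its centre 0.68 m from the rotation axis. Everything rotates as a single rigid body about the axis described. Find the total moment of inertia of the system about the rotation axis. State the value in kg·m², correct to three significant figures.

8.16

Point mass: I_cm = 0; centre at d = 0.67 m, so the parallel axis theorem gives I = 0 + (2.8)(0.67)² = 1.2569 kg·m².
Solid disk: I_cm = (1/2)MR² = (1/2)(3.8)(0.36)² = 0.24624 kg·m²; centre at d = 0.31 m, so the parallel axis theorem gives I = 0.24624 + (3.8)(0.31)² = 0.61142 kg·m².
Solid disk: I_cm = (1/2)MR² = (1/2)(2.9)(0.082)² = 0.0097498 kg·m²; centre at d = 0.9 m, so the parallel axis theorem gives I = 0.0097498 + (2.9)(0.9)² = 2.3587 kg·m².
Rectangular plate: I_cm = (1/12)M(a²+b²) = (1/12)(5.8)[(0.95)² + (1.3)²] = 1.253 kg·m²; centre at d = 0.68 m, so the parallel axis theorem gives I = 1.253 + (5.8)(0.68)² = 3.935 kg·m².
Total I = 1.2569 + 0.61142 + 2.3587 + 3.935 = 8.1621 kg·m².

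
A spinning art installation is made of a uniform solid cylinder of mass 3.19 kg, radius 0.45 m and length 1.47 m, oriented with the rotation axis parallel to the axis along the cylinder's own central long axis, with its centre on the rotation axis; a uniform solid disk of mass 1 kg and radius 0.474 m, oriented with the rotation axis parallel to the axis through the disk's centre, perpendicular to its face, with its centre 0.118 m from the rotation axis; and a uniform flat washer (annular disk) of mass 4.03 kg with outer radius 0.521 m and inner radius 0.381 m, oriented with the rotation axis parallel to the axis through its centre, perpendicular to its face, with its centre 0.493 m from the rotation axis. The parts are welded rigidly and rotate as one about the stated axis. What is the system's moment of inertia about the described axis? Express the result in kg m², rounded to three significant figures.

Solid cylinder: I_cm = (1/2)MR² = (1/2)(3.19)(0.45)² = 0.32299 kg m²; axis through the centre, so I = 0.32299 kg m².
Solid disk: I_cm = (1/2)MR² = (1/2)(1)(0.474)² = 0.11234 kg m²; centre at d = 0.118 m, so the parallel axis theorem gives I = 0.11234 + (1)(0.118)² = 0.12626 kg m².
Annular disk: I_cm = (1/2)M(R²+r²) = (1/2)(4.03)[(0.521)² + (0.381)²] = 0.83945 kg m²; centre at d = 0.493 m, so the parallel axis theorem gives I = 0.83945 + (4.03)(0.493)² = 1.8189 kg m².
Total I = 0.32299 + 0.12626 + 1.8189 = 2.2682 kg m².

2.27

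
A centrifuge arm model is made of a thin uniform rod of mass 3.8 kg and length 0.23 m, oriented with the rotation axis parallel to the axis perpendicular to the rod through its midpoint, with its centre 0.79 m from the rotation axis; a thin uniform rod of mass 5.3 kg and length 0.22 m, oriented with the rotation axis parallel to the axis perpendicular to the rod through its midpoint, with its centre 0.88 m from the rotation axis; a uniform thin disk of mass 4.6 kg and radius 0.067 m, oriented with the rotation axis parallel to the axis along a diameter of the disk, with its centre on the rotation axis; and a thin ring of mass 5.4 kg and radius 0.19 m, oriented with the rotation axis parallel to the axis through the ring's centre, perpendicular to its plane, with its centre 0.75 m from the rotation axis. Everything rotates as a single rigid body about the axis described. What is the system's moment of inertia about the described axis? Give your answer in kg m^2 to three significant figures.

Thin rod: I_cm = (1/12)ML² = (1/12)(3.8)(0.23)² = 0.016752 kg m^2; centre at d = 0.79 m, so the parallel axis theorem gives I = 0.016752 + (3.8)(0.79)² = 2.3883 kg m^2.
Thin rod: I_cm = (1/12)ML² = (1/12)(5.3)(0.22)² = 0.021377 kg m^2; centre at d = 0.88 m, so the parallel axis theorem gives I = 0.021377 + (5.3)(0.88)² = 4.1257 kg m^2.
Thin disk: I_cm = (1/4)MR² = (1/4)(4.6)(0.067)² = 0.0051624 kg m^2; axis through the centre, so I = 0.0051624 kg m^2.
Thin ring: I_cm = MR² = (5.4)(0.19)² = 0.19494 kg m^2; centre at d = 0.75 m, so the parallel axis theorem gives I = 0.19494 + (5.4)(0.75)² = 3.2324 kg m^2.
Total I = 2.3883 + 4.1257 + 0.0051624 + 3.2324 = 9.7516 kg m^2.

9.75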